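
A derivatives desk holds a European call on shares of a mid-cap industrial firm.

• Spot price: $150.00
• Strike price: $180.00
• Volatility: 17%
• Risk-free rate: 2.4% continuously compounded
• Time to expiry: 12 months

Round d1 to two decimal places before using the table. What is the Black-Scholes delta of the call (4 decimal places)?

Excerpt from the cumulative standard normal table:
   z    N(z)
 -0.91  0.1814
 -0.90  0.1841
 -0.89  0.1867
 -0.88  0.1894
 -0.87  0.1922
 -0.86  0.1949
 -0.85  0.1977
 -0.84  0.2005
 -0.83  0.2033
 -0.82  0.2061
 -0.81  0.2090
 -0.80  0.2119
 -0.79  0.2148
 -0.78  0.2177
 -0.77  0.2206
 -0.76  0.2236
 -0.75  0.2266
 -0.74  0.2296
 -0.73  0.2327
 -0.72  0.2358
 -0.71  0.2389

σ√T = 0.17·√1 = 0.1700
d₁ = [ln(150/180) + (0.024 + 0.17²/2)·1] / 0.1700 = [-0.1823 + 0.0385] / 0.1700 = -0.8463 which rounds to -0.85
N(d₁) = N(-0.85) = 0.1977
Δ_call = N(d₁) = 0.1977

0.1977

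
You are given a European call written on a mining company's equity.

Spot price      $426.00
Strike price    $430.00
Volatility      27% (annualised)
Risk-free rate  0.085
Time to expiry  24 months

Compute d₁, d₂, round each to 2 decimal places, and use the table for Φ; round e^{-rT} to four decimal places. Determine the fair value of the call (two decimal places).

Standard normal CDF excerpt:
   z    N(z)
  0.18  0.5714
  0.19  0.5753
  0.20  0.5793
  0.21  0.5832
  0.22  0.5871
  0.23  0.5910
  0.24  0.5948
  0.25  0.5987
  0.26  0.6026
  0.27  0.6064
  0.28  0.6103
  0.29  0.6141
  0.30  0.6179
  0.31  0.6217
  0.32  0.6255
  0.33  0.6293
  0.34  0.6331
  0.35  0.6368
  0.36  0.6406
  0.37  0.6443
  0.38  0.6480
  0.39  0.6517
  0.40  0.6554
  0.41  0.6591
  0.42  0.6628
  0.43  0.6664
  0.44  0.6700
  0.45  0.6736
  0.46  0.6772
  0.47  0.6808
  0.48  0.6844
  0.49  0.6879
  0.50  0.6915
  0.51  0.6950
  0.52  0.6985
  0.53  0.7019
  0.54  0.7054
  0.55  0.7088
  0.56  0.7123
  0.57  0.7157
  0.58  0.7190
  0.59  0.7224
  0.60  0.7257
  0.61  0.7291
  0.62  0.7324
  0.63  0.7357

T = 2;  σ√T = 0.3818
ln(S/K) + (r + σ²/2)T = ln(426/430) + (0.085 + 0.27²/2)·2 = -0.0093 + 0.2429 = 0.2336
d₁ = 0.2336 / 0.3818 = 0.6117 → 0.61
d₂ = d₁ − σ√T = 0.6117 − 0.3818 = 0.2298 → 0.23
exp(−rT) = exp(−0.085·2) = 0.8437
N(d₁) = N(0.61) = 0.7291;  N(d₂) = N(0.23) = 0.5910
C = 426·0.7291 − 430·0.8437·0.5910 = 310.5966 − 214.4095 = 96.1871

$96.19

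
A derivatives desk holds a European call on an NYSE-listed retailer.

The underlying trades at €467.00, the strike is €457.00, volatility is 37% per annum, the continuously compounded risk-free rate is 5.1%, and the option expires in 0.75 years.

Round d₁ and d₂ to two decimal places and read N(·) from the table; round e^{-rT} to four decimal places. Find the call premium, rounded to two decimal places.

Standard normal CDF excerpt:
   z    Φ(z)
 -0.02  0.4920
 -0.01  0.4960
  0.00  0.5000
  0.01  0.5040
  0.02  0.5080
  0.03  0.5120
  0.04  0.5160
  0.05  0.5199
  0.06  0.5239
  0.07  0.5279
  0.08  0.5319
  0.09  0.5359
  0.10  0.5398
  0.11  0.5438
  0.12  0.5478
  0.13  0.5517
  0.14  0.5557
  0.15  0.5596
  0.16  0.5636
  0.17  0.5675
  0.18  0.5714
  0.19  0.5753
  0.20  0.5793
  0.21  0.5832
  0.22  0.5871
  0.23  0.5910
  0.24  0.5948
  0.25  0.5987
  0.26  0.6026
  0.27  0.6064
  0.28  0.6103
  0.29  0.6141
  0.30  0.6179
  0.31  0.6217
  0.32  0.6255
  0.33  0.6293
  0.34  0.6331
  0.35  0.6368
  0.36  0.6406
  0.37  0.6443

σ√T = 0.37·√0.75 = 0.3204
d₁ = [ln(467/457) + (0.051 + 0.37²/2)·0.75] / 0.3204 = [0.0216 + 0.0896] / 0.3204 = 0.3471 which rounds to 0.35
d₂ = d₁ − σ√T = 0.3471 − 0.3204 = 0.0267 which rounds to 0.03
exp(−rT) = exp(−0.051·0.75) = 0.9625
C = 467·N(0.35) − 457·0.9625·N(0.03) = 467·0.6368 − 457·0.9625·0.5120 = 297.3856 − 225.2096 = 72.1760

€72.18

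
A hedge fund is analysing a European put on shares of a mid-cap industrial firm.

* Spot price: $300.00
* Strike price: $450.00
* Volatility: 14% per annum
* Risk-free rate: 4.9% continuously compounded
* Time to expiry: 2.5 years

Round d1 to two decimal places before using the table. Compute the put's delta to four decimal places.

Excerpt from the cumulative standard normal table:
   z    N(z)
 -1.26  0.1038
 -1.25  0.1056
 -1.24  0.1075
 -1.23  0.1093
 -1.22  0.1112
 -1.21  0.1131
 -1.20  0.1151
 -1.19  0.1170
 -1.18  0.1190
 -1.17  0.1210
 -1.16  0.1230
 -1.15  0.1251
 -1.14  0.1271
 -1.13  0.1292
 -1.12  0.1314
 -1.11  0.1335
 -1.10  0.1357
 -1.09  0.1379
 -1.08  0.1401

-0.8790

T = 2.5;  σ√T = 0.2214
d₁ = [ln(300/450) + (0.049 + ½·0.14²)·2.5] / (σ√T) = (-0.4055 + 0.1470) / 0.2214 = -1.1676 → -1.17
N(d₁) = N(-1.17) = 0.1210
Δ_put = N(d₁) − 1 = 0.1210 − 1 = -0.8790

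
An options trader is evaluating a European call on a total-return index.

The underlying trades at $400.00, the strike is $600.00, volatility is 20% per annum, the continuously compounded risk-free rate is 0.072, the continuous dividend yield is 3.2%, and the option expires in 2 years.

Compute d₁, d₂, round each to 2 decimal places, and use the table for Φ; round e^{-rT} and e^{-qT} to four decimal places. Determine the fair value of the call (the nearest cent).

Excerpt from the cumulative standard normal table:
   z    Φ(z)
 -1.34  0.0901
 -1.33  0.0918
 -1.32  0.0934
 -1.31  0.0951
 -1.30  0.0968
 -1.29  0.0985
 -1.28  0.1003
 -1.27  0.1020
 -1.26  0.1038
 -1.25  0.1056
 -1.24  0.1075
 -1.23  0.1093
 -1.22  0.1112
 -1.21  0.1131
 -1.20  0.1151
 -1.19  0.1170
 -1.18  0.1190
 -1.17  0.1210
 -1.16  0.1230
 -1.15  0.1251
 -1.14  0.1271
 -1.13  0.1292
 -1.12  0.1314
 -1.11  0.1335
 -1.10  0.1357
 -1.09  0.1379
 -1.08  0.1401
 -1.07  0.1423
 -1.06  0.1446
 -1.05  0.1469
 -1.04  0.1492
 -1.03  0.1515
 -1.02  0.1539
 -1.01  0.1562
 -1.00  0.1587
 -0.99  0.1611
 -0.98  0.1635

T = 2;  σ√T = 0.2828
d₁ = [ln(400/600) + (0.072 − 0.032 + 0.2²/2)·2] / 0.2828 = [-0.4055 + 0.1200] / 0.2828 = -1.0093 ⇒ -1.01
d₂ = d₁ − σ√T = -1.0093 − 0.2828 = -1.2921 ⇒ -1.29
e^(−qT) = e^(−0.032·2) = 0.9380;  e^(−rT) = e^(−0.072·2) = 0.8659
C = 400·0.9380·N(-1.01) − 600·0.8659·N(-1.29) = 400·0.9380·0.1562 − 600·0.8659·0.0985 = 58.6062 − 51.1747 = 7.4316

$7.43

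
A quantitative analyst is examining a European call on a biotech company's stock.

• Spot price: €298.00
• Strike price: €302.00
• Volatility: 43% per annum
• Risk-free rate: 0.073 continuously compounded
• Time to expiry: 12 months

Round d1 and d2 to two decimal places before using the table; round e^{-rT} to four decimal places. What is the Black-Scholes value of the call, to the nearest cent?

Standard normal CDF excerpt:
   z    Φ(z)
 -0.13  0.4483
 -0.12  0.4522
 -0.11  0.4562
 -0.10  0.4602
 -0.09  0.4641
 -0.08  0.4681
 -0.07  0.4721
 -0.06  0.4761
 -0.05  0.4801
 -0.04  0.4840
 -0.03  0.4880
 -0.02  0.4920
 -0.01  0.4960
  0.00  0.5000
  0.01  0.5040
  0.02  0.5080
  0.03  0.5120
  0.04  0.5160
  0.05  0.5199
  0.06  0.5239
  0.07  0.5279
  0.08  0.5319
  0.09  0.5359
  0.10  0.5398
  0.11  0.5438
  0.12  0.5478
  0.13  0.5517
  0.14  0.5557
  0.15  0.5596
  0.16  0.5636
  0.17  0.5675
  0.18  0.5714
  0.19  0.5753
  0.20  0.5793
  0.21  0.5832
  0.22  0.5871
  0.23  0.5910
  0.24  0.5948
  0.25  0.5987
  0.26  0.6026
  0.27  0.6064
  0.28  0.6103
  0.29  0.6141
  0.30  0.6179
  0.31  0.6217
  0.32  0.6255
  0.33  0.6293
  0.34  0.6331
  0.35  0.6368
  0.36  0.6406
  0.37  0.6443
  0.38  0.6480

€58.35

T = 1;  σ√T = 0.4300
d₁ = [ln(298/302) + (0.073 + ½·0.43²)·1] / (σ√T) = (-0.0133 + 0.1654) / 0.4300 = 0.3538 ≈ 0.35
d₂ = 0.3538 − 0.4300 = -0.0762 ≈ -0.08
exp(−rT) = exp(−0.073·1) = 0.9296
N(d₁) = N(0.35) = 0.6368;  N(d₂) = N(-0.08) = 0.4681
C = 298·0.6368 − 302·0.9296·0.4681 = 189.7664 − 131.4140 = 58.3524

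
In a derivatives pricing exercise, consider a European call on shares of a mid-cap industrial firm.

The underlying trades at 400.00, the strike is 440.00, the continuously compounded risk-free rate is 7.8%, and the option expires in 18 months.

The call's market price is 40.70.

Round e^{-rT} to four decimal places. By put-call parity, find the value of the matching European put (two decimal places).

e^(−rT) = e^(−0.078·1.5) = 0.8896
Put-call parity: C − P = S − K·e^(−rT) = 400 − 440·0.8896 = 400 − 391.4240 = 8.5760
P = C − (C − P) = 40.70 − (8.5760) = 32.1240

32.12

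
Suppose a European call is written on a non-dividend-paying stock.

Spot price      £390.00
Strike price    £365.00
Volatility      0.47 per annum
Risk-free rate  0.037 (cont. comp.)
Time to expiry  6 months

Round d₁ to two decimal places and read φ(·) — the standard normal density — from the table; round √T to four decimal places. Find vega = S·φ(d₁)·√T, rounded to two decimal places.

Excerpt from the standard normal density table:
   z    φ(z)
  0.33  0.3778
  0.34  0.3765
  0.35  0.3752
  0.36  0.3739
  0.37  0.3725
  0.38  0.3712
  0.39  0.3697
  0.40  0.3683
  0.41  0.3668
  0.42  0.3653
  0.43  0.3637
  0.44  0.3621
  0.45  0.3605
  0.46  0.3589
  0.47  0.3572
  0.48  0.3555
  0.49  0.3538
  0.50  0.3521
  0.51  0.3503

100.74

σ√T = 0.47 × 0.7071 = 0.3323
ln(S/K) + (r + σ²/2)T = ln(390/365) + (0.037 + 0.47²/2)·0.5 = 0.0662 + 0.0737 = 0.1400
d₁ = 0.1400 / 0.3323 = 0.4212 ⇒ 0.42
√T = √0.5 = 0.7071
φ(d₁) = φ(0.42) = 0.3653
vega = S·φ(d₁)·√T = 390·0.3653·0.7071 = 100.7384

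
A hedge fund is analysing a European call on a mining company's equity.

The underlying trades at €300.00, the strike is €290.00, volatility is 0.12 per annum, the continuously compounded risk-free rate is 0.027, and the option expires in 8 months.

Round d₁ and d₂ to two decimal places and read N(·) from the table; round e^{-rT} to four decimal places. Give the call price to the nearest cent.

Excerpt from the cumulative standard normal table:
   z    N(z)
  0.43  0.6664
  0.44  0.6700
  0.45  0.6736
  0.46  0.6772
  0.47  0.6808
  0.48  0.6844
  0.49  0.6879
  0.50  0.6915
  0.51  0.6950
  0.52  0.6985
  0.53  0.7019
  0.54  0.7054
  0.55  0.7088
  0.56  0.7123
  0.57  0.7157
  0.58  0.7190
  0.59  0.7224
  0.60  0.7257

€20.76

T = 0.6667;  σ√T = 0.0980
d₁ = [ln(300/290) + (0.027 + 0.12²/2)·0.6667] / 0.0980 = [0.0339 + 0.0228] / 0.0980 = 0.5787 ⇒ 0.58
d₂ = d₁ − σ√T = 0.5787 − 0.0980 = 0.4807 ⇒ 0.48
e^(−rT) = e^(−0.027·0.6667) = 0.9822
N(d₁) = N(0.58) = 0.7190;  N(d₂) = N(0.48) = 0.6844
C = 300·0.7190 − 290·0.9822·0.6844 = 215.7000 − 194.9431 = 20.7569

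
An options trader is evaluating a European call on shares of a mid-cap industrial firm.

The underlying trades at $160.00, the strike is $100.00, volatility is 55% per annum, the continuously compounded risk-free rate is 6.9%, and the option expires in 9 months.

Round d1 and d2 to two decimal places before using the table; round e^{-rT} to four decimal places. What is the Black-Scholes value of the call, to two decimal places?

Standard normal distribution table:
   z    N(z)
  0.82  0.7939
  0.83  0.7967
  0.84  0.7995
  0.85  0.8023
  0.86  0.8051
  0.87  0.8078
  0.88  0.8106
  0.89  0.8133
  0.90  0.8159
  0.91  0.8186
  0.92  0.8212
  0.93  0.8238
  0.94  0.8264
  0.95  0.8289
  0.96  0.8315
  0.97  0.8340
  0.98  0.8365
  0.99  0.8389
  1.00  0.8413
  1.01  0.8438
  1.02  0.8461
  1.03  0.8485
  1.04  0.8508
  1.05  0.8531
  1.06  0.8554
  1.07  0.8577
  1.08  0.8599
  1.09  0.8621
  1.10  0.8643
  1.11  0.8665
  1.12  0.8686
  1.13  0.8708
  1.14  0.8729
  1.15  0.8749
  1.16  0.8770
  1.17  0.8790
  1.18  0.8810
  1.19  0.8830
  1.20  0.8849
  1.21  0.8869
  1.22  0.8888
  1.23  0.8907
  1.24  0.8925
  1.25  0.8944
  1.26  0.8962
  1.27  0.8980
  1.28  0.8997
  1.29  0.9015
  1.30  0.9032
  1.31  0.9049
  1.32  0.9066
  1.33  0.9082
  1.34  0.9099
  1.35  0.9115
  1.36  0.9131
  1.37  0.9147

σ√T = 0.55 × 0.8660 = 0.4763
d₁ = [ln(160/100) + (0.069 + 0.55²/2)·0.75] / 0.4763 = [0.4700 + 0.1652] / 0.4763 = 1.3336 ⇒ 1.33
d₂ = d₁ − σ√T = 1.3336 − 0.4763 = 0.8572 ⇒ 0.86
e^(−rT) = e^(−0.069·0.75) = 0.9496
N(d₁) = N(1.33) = 0.9082;  N(d₂) = N(0.86) = 0.8051
C = 160·0.9082 − 100·0.9496·0.8051 = 145.3120 − 76.4523 = 68.8597

$68.86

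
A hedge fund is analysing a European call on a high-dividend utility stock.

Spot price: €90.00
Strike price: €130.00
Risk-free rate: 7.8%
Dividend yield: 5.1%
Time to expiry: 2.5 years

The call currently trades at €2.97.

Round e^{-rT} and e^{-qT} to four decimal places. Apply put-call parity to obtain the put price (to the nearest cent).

€30.71

exp(−qT) = exp(−0.051·2.5) = 0.8803;  exp(−rT) = exp(−0.078·2.5) = 0.8228
Put-call parity: C − P = S·e^(−qT) − K·e^(−rT) = 90·0.8803 − 130·0.8228 = 79.2270 − 106.9640 = -27.7370
P = C − (C − P) = 2.97 − (-27.7370) = 30.7070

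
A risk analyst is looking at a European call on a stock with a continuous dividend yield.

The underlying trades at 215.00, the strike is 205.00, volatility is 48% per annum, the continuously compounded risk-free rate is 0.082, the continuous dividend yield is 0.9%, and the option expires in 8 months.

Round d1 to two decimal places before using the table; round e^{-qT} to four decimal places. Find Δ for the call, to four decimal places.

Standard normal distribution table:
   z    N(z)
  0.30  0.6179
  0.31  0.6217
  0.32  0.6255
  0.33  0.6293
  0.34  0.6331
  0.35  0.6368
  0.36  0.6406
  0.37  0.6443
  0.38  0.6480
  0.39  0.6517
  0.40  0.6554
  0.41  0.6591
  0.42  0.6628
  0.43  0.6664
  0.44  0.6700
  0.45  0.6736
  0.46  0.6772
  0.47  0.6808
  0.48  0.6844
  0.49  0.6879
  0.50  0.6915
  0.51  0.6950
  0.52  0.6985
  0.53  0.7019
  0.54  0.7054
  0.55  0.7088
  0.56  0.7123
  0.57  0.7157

σ√T = 0.48·√0.6667 = 0.3919
ln(S/K) + (r − q + σ²/2)T = ln(215/205) + (0.082 − 0.009 + 0.48²/2)·0.6667 = 0.0476 + 0.1255 = 0.1731
d₁ = 0.1731 / 0.3919 = 0.4417 which rounds to 0.44
N(d₁) = N(0.44) = 0.6700
Δ_call = e^(−qT)·N(d₁) = 0.9940·0.6700 = 0.6660

0.6660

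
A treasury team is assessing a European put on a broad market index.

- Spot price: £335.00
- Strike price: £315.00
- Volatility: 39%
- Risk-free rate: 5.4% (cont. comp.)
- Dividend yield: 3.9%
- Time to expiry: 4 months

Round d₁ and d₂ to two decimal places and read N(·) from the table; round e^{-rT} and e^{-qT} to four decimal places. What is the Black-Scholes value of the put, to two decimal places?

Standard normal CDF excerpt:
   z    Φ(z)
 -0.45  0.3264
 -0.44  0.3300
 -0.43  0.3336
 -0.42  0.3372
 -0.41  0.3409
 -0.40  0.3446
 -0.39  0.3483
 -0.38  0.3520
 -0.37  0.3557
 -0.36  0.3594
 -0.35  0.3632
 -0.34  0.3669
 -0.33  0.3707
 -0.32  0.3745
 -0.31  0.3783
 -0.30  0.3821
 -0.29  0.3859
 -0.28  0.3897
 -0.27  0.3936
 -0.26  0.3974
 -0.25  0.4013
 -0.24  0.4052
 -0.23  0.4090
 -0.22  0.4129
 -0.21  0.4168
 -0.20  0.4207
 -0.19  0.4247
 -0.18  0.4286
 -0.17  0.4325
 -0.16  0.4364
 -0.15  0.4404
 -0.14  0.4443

σ√T = 0.39·√0.3333 = 0.2252
d₁ = [ln(335/315) + (0.054 − 0.039 + 0.39²/2)·0.3333] / 0.2252 = [0.0616 + 0.0304] / 0.2252 = 0.4082 ≈ 0.41
d₂ = d₁ − σ√T = 0.4082 − 0.2252 = 0.1830 ≈ 0.18
e^(−qT) = e^(−0.039·0.3333) = 0.9871;  e^(−rT) = e^(−0.054·0.3333) = 0.9822
P = 315·0.9822·N(-0.18) − 335·0.9871·N(-0.41) = 315·0.9822·0.4286 − 335·0.9871·0.3409 = 132.6058 − 112.7283 = 19.8775

£19.88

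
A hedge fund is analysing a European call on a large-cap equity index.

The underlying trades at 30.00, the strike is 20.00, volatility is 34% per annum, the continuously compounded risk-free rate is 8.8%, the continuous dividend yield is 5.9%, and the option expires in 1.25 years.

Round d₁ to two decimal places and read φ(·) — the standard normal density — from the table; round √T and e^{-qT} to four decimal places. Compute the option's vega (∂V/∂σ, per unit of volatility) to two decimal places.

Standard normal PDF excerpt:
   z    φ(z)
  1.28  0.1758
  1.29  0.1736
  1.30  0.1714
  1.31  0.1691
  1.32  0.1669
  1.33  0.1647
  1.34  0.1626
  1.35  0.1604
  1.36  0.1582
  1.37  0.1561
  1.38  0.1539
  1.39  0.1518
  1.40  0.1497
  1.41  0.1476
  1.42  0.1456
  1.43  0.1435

5.00

T = 1.25;  σ√T = 0.3801
d₁ = [ln(30/20) + (0.088 − 0.059 + 0.34²/2)·1.25] / 0.3801 = [0.4055 + 0.1085] / 0.3801 = 1.3521 ≈ 1.35
√T = √1.25 = 1.1180
φ(d₁) = φ(1.35) = 0.1604
exp(−qT) = exp(−0.059·1.25) = 0.9289
vega = S·exp(−qT)·φ(d₁)·√T = 30·0.9289·0.1604·1.1180 = 4.9973
(Call and put vega coincide under Black-Scholes.)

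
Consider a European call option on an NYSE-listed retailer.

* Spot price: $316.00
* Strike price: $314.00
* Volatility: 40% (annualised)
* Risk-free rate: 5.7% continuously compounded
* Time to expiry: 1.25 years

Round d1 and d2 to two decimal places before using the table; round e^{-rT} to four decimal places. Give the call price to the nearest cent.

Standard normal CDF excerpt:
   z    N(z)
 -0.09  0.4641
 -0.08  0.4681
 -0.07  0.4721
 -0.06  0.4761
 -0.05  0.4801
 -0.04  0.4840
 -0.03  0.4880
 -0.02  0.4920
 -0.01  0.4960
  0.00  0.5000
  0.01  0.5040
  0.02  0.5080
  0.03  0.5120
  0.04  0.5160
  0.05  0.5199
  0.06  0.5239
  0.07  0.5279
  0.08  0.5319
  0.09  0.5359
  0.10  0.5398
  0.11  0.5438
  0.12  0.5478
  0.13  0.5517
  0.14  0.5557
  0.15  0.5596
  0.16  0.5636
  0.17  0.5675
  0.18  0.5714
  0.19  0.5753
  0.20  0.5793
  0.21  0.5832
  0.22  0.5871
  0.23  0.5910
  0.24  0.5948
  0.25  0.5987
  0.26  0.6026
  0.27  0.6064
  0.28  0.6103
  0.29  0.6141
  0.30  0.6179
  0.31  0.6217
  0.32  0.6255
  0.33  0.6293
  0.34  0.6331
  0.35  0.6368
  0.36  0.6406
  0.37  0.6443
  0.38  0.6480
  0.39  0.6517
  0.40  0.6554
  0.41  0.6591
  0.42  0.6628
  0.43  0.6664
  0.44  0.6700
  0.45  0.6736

$66.73

σ√T = 0.4 × 1.1180 = 0.4472
d₁ = [ln(316/314) + (0.057 + 0.4²/2)·1.25] / 0.4472 = [0.0063 + 0.1713] / 0.4472 = 0.3971 which rounds to 0.40
d₂ = d₁ − σ√T = 0.3971 − 0.4472 = -0.0501 which rounds to -0.05
e^(−rT) = e^(−0.057·1.25) = 0.9312
N(d₁) = N(0.40) = 0.6554;  N(d₂) = N(-0.05) = 0.4801
C = 316·0.6554 − 314·0.9312·0.4801 = 207.1064 − 140.3797 = 66.7267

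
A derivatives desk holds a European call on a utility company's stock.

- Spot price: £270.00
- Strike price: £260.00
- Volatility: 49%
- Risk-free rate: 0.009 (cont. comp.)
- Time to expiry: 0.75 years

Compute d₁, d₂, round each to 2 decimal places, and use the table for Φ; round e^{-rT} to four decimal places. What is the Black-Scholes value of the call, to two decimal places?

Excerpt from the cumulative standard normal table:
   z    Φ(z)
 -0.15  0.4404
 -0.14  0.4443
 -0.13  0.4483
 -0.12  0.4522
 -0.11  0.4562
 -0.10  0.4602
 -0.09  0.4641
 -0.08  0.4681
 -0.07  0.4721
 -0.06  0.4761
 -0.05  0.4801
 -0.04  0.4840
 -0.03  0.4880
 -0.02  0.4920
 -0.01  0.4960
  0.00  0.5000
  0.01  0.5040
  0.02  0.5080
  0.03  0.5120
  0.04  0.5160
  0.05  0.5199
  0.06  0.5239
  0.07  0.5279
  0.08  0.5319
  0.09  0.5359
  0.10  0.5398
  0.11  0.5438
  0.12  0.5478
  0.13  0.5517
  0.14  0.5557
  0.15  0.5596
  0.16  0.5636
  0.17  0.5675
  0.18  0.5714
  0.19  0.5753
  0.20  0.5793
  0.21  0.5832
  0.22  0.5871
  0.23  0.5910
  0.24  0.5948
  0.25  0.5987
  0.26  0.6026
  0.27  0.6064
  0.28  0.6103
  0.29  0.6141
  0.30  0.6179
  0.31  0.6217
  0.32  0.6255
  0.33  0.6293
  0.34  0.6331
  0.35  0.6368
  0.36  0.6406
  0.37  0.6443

σ√T = 0.49 × 0.8660 = 0.4244
ln(S/K) + (r + σ²/2)T = ln(270/260) + (0.009 + 0.49²/2)·0.75 = 0.0377 + 0.0968 = 0.1345
d₁ = 0.1345 / 0.4244 = 0.3170 which rounds to 0.32
d₂ = d₁ − σ√T = 0.3170 − 0.4244 = -0.1073 which rounds to -0.11
e^(−rT) = e^(−0.009·0.75) = 0.9933
N(d₁) = N(0.32) = 0.6255;  N(d₂) = N(-0.11) = 0.4562
C = 270·0.6255 − 260·0.9933·0.4562 = 168.8850 − 117.8173 = 51.0677

£51.07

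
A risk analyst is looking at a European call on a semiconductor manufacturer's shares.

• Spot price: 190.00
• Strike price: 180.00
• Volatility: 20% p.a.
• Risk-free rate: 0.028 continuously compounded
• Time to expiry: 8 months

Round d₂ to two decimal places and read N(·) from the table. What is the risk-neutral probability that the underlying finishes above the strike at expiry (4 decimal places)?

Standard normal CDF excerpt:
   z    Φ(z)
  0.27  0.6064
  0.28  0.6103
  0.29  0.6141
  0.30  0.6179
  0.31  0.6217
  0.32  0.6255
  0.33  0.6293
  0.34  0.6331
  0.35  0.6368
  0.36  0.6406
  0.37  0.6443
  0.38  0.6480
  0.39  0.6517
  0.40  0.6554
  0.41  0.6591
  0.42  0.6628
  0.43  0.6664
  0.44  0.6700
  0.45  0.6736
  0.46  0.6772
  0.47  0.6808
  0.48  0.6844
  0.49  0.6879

0.6406

σ√T = 0.2·√0.6667 = 0.1633
ln(S/K) + (r + σ²/2)T = ln(190/180) + (0.028 + 0.2²/2)·0.6667 = 0.0541 + 0.0320 = 0.0861
d₁ = 0.0861 / 0.1633 = 0.5271 ⇒ 0.53
d₂ = d₁ − σ√T = 0.5271 − 0.1633 = 0.3638 ⇒ 0.36
Risk-neutral Pr[S_T > K] = N(d₂) = N(0.36) = 0.6406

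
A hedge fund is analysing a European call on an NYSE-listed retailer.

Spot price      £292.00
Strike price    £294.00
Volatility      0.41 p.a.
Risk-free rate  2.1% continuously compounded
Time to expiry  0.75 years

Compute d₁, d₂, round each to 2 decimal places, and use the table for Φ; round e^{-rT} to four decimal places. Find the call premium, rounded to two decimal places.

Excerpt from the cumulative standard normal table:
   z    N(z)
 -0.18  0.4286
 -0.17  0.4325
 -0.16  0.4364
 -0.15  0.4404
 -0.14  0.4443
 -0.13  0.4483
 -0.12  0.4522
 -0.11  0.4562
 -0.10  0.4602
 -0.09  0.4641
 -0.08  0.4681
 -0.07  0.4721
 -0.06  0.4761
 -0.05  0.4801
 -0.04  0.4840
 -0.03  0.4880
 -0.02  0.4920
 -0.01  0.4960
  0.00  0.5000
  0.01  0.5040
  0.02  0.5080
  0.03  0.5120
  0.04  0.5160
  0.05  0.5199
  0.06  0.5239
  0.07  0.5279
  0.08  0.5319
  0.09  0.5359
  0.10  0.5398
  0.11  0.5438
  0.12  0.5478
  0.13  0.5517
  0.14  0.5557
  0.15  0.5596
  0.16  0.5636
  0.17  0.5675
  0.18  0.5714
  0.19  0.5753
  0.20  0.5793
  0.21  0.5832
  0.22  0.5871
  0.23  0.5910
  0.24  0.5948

£41.70

σ√T = 0.41 × 0.8660 = 0.3551
d₁ = [ln(292/294) + (0.021 + 0.41²/2)·0.75] / 0.3551 = [-0.0068 + 0.0788] / 0.3551 = 0.2027 → 0.20
d₂ = d₁ − σ√T = 0.2027 − 0.3551 = -0.1524 → -0.15
exp(−rT) = exp(−0.021·0.75) = 0.9844
N(d₁) = N(0.20) = 0.5793;  N(d₂) = N(-0.15) = 0.4404
C = 292·0.5793 − 294·0.9844·0.4404 = 169.1556 − 127.4577 = 41.6979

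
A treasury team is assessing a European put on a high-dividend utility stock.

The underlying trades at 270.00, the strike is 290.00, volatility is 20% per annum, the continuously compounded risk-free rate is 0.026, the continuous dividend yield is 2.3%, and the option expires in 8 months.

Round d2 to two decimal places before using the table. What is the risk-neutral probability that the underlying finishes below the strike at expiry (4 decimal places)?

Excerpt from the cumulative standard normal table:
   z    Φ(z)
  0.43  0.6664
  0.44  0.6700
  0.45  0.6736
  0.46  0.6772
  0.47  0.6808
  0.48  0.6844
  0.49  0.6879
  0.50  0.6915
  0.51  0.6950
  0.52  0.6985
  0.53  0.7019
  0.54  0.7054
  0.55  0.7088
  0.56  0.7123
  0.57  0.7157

0.6950

σ√T = 0.2 × 0.8165 = 0.1633
d₁ = [ln(270/290) + (0.026 − 0.023 + 0.2²/2)·0.6667] / 0.1633 = [-0.0715 + 0.0153] / 0.1633 = -0.3437 → -0.34
d₂ = d₁ − σ√T = -0.3437 − 0.1633 = -0.5070 → -0.51
Pr(exercise) under Q = N(−d₂) = N(0.51) = 0.6950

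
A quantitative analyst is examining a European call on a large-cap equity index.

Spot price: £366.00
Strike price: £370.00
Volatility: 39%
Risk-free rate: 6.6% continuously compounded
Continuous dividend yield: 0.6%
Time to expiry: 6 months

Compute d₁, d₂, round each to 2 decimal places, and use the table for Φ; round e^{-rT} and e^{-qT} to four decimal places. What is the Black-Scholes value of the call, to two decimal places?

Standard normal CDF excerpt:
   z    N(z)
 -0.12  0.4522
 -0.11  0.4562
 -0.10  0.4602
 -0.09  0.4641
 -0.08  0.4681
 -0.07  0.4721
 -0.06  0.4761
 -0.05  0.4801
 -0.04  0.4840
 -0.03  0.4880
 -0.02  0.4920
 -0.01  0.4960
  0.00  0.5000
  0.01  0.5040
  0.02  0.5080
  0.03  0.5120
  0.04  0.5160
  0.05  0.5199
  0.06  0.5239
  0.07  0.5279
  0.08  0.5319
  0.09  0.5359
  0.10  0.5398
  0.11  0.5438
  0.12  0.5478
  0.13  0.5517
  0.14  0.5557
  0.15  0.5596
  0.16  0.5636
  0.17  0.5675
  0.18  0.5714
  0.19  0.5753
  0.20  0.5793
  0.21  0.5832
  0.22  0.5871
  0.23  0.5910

£43.81

σ√T = 0.39 × 0.7071 = 0.2758
d₁ = [ln(366/370) + (0.066 − 0.006 + ½·0.39²)·0.5] / (σ√T) = (-0.0109 + 0.0680) / 0.2758 = 0.2073 → 0.21
d₂ = 0.2073 − 0.2758 = -0.0685 → -0.07
exp(−qT) = exp(−0.006·0.5) = 0.9970;  exp(−rT) = exp(−0.066·0.5) = 0.9675
C = 366·0.9970·N(0.21) − 370·0.9675·N(-0.07) = 366·0.9970·0.5832 − 370·0.9675·0.4721 = 212.8108 − 169.0000 = 43.8108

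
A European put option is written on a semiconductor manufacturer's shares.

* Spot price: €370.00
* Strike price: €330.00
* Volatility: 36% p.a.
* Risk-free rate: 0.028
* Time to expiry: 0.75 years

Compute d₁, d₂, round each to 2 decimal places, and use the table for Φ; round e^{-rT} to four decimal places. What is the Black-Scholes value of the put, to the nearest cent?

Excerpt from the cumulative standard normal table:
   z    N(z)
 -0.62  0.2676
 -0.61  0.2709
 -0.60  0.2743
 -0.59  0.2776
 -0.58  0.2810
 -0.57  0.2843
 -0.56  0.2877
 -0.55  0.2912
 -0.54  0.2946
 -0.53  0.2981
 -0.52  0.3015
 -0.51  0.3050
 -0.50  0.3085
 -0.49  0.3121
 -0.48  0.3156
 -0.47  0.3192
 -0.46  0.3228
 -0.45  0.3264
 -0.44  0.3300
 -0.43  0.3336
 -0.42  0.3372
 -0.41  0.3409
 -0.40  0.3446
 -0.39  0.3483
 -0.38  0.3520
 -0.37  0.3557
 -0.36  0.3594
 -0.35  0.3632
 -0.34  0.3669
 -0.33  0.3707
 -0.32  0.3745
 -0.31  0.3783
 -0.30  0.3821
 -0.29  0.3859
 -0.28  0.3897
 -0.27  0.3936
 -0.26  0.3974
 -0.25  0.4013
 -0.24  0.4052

€23.21

σ√T = 0.36 × 0.8660 = 0.3118
d₁ = [ln(370/330) + (0.028 + 0.36²/2)·0.75] / 0.3118 = [0.1144 + 0.0696] / 0.3118 = 0.5902 ⇒ 0.59
d₂ = d₁ − σ√T = 0.5902 − 0.3118 = 0.2784 ⇒ 0.28
e^(−rT) = e^(−0.028·0.75) = 0.9792
N(−d₂) = N(-0.28) = 0.3897;  N(−d₁) = N(-0.59) = 0.2776
P = 330·0.9792·0.3897 − 370·0.2776 = 125.9261 − 102.7120 = 23.2141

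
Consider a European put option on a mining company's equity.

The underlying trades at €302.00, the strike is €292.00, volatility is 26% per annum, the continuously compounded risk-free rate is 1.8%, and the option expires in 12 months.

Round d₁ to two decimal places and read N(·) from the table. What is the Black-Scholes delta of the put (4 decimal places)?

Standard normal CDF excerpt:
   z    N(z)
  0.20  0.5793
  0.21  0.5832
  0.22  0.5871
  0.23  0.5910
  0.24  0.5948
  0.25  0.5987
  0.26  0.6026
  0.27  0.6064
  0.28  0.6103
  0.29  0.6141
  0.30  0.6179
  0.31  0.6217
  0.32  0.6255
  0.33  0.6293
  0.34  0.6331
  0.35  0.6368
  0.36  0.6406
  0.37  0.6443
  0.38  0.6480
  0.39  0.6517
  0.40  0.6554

σ√T = 0.26·√1 = 0.2600
d₁ = [ln(302/292) + (0.018 + 0.26²/2)·1] / 0.2600 = [0.0337 + 0.0518] / 0.2600 = 0.3287 which rounds to 0.33
N(d₁) = N(0.33) = 0.6293
Δ_put = N(d₁) − 1 = 0.6293 − 1 = -0.3707

-0.3707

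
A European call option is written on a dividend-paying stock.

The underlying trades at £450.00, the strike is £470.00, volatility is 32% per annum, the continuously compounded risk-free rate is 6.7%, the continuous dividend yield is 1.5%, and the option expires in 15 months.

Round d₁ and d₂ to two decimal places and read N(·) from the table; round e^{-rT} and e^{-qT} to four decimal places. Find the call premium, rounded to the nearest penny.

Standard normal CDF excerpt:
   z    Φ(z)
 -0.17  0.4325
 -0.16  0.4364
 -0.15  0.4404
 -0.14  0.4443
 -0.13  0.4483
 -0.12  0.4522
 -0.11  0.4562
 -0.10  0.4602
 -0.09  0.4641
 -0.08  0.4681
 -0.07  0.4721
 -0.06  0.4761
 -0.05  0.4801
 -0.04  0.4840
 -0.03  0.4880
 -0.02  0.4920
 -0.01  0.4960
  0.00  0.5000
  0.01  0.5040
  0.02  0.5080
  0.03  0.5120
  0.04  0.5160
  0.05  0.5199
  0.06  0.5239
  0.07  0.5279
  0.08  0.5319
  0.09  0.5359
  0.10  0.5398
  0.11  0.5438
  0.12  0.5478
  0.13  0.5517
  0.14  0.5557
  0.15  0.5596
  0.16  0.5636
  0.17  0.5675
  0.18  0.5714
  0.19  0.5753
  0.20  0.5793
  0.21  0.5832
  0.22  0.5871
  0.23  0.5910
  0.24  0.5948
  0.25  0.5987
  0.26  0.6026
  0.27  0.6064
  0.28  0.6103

σ√T = 0.32 × 1.1180 = 0.3578
d₁ = [ln(450/470) + (0.067 − 0.015 + 0.32²/2)·1.25] / 0.3578 = [-0.0435 + 0.1290] / 0.3578 = 0.2390 ⇒ 0.24
d₂ = d₁ − σ√T = 0.2390 − 0.3578 = -0.1187 ⇒ -0.12
e^(−qT) = e^(−0.015·1.25) = 0.9814;  e^(−rT) = e^(−0.067·1.25) = 0.9197
N(d₁) = N(0.24) = 0.5948;  N(d₂) = N(-0.12) = 0.4522
C = 450·0.9814·0.5948 − 470·0.9197·0.4522 = 262.6815 − 195.4675 = 67.2140

£67.21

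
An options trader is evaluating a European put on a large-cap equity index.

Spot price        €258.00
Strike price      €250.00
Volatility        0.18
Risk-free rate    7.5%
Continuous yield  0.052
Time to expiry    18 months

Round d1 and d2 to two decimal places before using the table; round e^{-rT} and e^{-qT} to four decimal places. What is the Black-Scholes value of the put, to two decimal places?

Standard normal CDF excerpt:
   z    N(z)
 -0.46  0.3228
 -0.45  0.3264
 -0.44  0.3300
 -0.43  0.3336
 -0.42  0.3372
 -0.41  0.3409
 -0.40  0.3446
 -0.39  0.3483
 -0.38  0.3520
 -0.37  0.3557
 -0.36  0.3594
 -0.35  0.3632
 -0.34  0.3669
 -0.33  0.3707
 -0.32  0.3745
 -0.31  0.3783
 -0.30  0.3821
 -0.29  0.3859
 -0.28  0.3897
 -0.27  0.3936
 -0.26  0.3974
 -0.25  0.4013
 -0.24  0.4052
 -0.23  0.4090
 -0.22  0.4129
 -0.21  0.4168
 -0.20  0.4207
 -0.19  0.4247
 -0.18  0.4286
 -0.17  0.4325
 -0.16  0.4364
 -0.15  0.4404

σ√T = 0.18 × 1.2247 = 0.2205
d₁ = [ln(258/250) + (0.075 − 0.052 + ½·0.18²)·1.5] / (σ√T) = (0.0315 + 0.0588) / 0.2205 = 0.4096 which rounds to 0.41
d₂ = 0.4096 − 0.2205 = 0.1891 which rounds to 0.19
e^(−qT) = e^(−0.052·1.5) = 0.9250;  e^(−rT) = e^(−0.075·1.5) = 0.8936
N(−d₂) = N(-0.19) = 0.4247;  N(−d₁) = N(-0.41) = 0.3409
P = 250·0.8936·0.4247 − 258·0.9250·0.3409 = 94.8780 − 81.3558 = 13.5222

€13.52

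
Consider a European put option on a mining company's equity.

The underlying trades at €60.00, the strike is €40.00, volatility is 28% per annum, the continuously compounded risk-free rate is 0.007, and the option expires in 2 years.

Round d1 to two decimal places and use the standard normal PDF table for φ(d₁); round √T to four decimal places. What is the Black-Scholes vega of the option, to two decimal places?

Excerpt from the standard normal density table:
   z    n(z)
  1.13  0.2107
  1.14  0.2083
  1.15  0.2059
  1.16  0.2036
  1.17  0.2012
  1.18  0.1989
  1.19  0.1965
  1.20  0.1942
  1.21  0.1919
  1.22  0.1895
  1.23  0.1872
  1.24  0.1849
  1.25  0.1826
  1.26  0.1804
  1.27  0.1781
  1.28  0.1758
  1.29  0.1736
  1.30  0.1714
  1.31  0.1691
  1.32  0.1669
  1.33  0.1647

15.31

σ√T = 0.28 × 1.4142 = 0.3960
ln(S/K) + (r + σ²/2)T = ln(60/40) + (0.007 + 0.28²/2)·2 = 0.4055 + 0.0924 = 0.4979
d₁ = 0.4979 / 0.3960 = 1.2573 which rounds to 1.26
√T = √2 = 1.4142
φ(d₁) = φ(1.26) = 0.1804
vega = S·φ(d₁)·√T = 60·0.1804·1.4142 = 15.3073
(Call and put vega coincide under Black-Scholes.)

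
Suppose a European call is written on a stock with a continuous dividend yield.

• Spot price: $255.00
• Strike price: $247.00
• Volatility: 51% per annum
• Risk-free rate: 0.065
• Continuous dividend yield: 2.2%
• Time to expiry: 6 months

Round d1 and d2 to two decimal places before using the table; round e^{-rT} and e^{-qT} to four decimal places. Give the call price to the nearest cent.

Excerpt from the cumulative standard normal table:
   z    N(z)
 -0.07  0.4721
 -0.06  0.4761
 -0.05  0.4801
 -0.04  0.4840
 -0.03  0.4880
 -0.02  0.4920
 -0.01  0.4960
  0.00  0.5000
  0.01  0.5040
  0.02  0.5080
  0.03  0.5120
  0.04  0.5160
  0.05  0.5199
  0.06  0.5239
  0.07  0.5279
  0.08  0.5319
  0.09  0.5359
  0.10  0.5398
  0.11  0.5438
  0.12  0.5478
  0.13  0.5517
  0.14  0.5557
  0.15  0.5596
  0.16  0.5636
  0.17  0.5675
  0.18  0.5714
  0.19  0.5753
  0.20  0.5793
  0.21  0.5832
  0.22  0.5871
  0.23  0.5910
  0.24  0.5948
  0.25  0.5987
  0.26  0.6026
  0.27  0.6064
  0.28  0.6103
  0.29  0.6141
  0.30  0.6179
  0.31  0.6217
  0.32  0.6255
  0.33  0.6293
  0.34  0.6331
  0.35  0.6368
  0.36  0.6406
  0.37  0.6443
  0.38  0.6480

$42.04

σ√T = 0.51 × 0.7071 = 0.3606
d₁ = [ln(255/247) + (0.065 − 0.022 + 0.51²/2)·0.5] / 0.3606 = [0.0319 + 0.0865] / 0.3606 = 0.3283 ⇒ 0.33
d₂ = d₁ − σ√T = 0.3283 − 0.3606 = -0.0323 ⇒ -0.03
exp(−qT) = exp(−0.022·0.5) = 0.9891;  exp(−rT) = exp(−0.065·0.5) = 0.9680
C = 255·0.9891·N(0.33) − 247·0.9680·N(-0.03) = 255·0.9891·0.6293 − 247·0.9680·0.4880 = 158.7224 − 116.6788 = 42.0435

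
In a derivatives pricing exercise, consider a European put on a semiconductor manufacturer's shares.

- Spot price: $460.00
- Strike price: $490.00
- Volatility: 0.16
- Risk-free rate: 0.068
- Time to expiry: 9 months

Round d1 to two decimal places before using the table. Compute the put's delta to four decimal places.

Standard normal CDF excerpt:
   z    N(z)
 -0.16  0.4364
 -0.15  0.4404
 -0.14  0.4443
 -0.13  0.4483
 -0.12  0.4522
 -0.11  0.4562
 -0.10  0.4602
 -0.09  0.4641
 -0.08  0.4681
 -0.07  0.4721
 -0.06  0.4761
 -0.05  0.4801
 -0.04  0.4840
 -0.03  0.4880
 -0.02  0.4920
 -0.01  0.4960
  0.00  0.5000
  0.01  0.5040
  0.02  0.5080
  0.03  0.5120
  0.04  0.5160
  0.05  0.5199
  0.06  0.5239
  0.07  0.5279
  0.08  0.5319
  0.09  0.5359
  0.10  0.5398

σ√T = 0.16·√0.75 = 0.1386
d₁ = [ln(460/490) + (0.068 + 0.16²/2)·0.75] / 0.1386 = [-0.0632 + 0.0606] / 0.1386 = -0.0186 → -0.02
N(d₁) = N(-0.02) = 0.4920
Δ_put = N(d₁) − 1 = 0.4920 − 1 = -0.5080

-0.5080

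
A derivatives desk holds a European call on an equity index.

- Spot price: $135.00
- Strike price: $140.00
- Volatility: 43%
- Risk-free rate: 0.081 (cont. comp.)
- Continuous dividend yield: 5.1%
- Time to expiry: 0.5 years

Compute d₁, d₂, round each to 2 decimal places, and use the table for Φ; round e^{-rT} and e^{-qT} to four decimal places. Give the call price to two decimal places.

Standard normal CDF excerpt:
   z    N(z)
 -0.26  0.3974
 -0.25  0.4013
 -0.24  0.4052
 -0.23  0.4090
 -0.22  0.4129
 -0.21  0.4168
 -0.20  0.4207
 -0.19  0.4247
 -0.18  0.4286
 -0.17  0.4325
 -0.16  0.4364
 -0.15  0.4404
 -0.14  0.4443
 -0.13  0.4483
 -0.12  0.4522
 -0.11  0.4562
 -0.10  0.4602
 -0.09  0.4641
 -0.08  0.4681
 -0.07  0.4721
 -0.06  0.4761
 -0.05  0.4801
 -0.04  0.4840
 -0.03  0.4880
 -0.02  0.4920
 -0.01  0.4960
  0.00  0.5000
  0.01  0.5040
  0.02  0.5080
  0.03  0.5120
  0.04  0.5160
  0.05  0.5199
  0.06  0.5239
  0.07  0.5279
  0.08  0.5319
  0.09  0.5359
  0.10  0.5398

$14.49

σ√T = 0.43 × 0.7071 = 0.3041
d₁ = [ln(135/140) + (0.081 − 0.051 + 0.43²/2)·0.5] / 0.3041 = [-0.0364 + 0.0612] / 0.3041 = 0.0818 ⇒ 0.08
d₂ = d₁ − σ√T = 0.0818 − 0.3041 = -0.2223 ⇒ -0.22
e^(−qT) = e^(−0.051·0.5) = 0.9748;  e^(−rT) = e^(−0.081·0.5) = 0.9603
N(d₁) = N(0.08) = 0.5319;  N(d₂) = N(-0.22) = 0.4129
C = 135·0.9748·0.5319 − 140·0.9603·0.4129 = 69.9970 − 55.5111 = 14.4859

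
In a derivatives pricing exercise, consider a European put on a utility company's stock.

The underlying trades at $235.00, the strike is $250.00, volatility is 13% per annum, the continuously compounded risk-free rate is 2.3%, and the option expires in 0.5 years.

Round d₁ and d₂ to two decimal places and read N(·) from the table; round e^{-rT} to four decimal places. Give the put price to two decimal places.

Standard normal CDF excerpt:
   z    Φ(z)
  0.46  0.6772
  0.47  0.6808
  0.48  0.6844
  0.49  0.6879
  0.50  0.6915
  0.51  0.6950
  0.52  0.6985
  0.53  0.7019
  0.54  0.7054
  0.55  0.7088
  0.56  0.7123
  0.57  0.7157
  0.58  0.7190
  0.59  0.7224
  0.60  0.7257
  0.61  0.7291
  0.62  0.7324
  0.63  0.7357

$16.04

σ√T = 0.13 × 0.7071 = 0.0919
d₁ = [ln(235/250) + (0.023 + ½·0.13²)·0.5] / (σ√T) = (-0.0619 + 0.0157) / 0.0919 = -0.5021 → -0.50
d₂ = -0.5021 − 0.0919 = -0.5940 → -0.59
exp(−rT) = exp(−0.023·0.5) = 0.9886
N(−d₂) = N(0.59) = 0.7224;  N(−d₁) = N(0.50) = 0.6915
P = 250·0.9886·0.7224 − 235·0.6915 = 178.5412 − 162.5025 = 16.0387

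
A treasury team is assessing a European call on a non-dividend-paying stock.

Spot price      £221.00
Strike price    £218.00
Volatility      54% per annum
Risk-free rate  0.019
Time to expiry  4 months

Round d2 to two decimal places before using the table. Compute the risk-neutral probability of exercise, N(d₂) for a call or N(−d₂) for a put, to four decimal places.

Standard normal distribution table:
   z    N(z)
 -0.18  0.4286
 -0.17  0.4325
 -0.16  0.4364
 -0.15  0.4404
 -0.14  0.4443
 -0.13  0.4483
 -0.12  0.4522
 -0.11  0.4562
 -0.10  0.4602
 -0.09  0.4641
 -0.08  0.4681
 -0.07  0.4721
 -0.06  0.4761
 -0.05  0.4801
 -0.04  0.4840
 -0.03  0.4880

0.4641

σ√T = 0.54 × 0.5774 = 0.3118
ln(S/K) + (r + σ²/2)T = ln(221/218) + (0.019 + 0.54²/2)·0.3333 = 0.0137 + 0.0549 = 0.0686
d₁ = 0.0686 / 0.3118 = 0.2200 ≈ 0.22
d₂ = d₁ − σ√T = 0.2200 − 0.3118 = -0.0917 ≈ -0.09
Risk-neutral Pr[S_T > K] = N(d₂) = N(-0.09) = 0.4641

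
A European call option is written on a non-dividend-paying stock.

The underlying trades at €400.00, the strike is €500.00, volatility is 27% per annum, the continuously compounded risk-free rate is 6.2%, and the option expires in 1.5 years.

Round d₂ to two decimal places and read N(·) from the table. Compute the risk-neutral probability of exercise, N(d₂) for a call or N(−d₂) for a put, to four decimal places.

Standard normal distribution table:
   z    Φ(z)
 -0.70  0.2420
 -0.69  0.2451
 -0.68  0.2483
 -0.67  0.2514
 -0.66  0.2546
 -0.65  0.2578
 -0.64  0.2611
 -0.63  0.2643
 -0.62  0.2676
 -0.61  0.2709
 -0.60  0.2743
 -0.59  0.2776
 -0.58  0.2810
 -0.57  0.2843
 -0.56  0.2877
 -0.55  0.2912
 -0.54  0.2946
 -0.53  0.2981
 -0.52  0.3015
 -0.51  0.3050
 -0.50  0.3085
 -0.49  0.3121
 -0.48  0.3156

σ√T = 0.27·√1.5 = 0.3307
ln(S/K) + (r + σ²/2)T = ln(400/500) + (0.062 + 0.27²/2)·1.5 = -0.2231 + 0.1477 = -0.0755
d₁ = -0.0755 / 0.3307 = -0.2282 ≈ -0.23
d₂ = d₁ − σ√T = -0.2282 − 0.3307 = -0.5589 ≈ -0.56
Risk-neutral Pr[S_T > K] = N(d₂) = N(-0.56) = 0.2877

0.2877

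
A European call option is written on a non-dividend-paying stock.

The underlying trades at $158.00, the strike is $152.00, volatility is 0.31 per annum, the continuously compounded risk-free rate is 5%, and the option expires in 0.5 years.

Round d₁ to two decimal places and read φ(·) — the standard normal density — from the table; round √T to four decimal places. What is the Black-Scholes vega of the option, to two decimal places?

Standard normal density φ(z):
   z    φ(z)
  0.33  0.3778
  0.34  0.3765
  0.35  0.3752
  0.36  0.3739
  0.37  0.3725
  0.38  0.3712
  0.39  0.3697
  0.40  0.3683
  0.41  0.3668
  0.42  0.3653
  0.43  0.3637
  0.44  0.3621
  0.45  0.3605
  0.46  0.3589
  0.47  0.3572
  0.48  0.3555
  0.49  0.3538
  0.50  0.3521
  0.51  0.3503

σ√T = 0.31·√0.5 = 0.2192
ln(S/K) + (r + σ²/2)T = ln(158/152) + (0.05 + 0.31²/2)·0.5 = 0.0387 + 0.0490 = 0.0877
d₁ = 0.0877 / 0.2192 = 0.4003 ⇒ 0.40
√T = √0.5 = 0.7071
φ(d₁) = φ(0.40) = 0.3683
vega = S·φ(d₁)·√T = 158·0.3683·0.7071 = 41.1471
(Call and put vega coincide under Black-Scholes.)

41.15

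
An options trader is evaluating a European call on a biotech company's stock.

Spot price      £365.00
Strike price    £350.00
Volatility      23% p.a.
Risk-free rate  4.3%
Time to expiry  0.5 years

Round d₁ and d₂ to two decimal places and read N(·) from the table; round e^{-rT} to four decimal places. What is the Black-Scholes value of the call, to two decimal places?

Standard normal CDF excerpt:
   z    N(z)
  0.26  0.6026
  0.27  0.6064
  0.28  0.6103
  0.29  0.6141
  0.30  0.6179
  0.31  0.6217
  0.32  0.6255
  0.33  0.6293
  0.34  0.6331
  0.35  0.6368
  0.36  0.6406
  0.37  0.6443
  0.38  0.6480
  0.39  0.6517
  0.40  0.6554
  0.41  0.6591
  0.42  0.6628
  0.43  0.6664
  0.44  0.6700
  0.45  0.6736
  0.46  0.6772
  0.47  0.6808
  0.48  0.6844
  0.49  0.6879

T = 0.5;  σ√T = 0.1626
d₁ = [ln(365/350) + (0.043 + 0.23²/2)·0.5] / 0.1626 = [0.0420 + 0.0347] / 0.1626 = 0.4715 ≈ 0.47
d₂ = d₁ − σ√T = 0.4715 − 0.1626 = 0.3089 ≈ 0.31
e^(−rT) = e^(−0.043·0.5) = 0.9787
C = 365·N(0.47) − 350·0.9787·N(0.31) = 365·0.6808 − 350·0.9787·0.6217 = 248.4920 − 212.9602 = 35.5318

£35.53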